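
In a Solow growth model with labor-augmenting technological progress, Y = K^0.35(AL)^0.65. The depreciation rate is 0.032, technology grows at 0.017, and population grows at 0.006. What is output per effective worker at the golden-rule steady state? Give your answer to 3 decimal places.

y_gold ≈ 2.709

n + g + δ = 0.006 + 0.017 + 0.032 = 0.055.
Golden rule sets MPK = n+g+δ: 0.35·k^(0.35−1) = 0.055, so k_gold = (0.35/0.055)^(1/0.65) ≈ 17.2373.
Output: y_gold = k_gold^0.35 = 17.2373^0.35 ≈ 2.7087.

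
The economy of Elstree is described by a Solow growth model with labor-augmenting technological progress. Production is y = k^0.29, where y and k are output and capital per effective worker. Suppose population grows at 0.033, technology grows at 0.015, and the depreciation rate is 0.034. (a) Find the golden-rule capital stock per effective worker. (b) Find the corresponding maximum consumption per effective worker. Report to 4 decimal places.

(a) k_gold ≈ 5.9245; (b) c_gold ≈ 1.1894

The effective depreciation rate is n + g + δ = 0.033 + 0.015 + 0.034 = 0.082.
Maximizing c = f(k) − (n+g+δ)·k gives f'(k) = n+g+δ, i.e. 0.29·k^(0.29−1) = 0.082, so k_gold = (0.29/0.082)^(1/0.71) ≈ 5.9245.
y_gold = 5.9245^0.29 ≈ 1.6752; c_gold = y_gold − 0.082·k_gold ≈ 1.1894.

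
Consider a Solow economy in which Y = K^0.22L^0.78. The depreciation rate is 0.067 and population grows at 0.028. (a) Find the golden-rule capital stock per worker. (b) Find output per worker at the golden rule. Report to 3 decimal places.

(a) k_gold ≈ 2.935; (b) y_gold ≈ 1.267

n + δ = 0.028 + 0.067 = 0.095.
At the golden rule the marginal product of capital equals n+δ: 0.22·k^(0.22−1) = 0.095. Solving, k_gold = (0.22/0.095)^(1/0.78) ≈ 2.9347.
y_gold = 2.9347^0.22 ≈ 1.2673.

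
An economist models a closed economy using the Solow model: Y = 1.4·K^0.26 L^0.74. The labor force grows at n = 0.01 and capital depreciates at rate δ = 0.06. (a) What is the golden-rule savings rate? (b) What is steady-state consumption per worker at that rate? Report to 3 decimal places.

(a) s_gold = 0.260; (b) c_gold ≈ 1.849

Break-even investment rate: n + δ = 0.01 + 0.06 = 0.07.
For Cobb-Douglas, s_gold equals capital's share: s_gold = 0.26.
Setting f'(k) = n+δ gives 0.26·1.4·k^(0.26−1) = 0.07, hence k_gold = (0.26·1.4/0.07)^(1/0.74) ≈ 9.2805.
y_gold = 1.4·9.2805^0.26 ≈ 2.4986; c_gold = (1−0.26)·y_gold ≈ 1.8490.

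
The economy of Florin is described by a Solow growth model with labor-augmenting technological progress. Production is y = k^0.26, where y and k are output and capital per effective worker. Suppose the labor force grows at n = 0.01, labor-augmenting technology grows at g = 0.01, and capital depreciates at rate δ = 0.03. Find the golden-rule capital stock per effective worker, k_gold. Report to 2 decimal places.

Break-even investment rate: n + g + δ = 0.01 + 0.01 + 0.03 = 0.05.
Golden rule sets MPK = n+g+δ: 0.26·k^(0.26−1) = 0.05, so k_gold = (0.26/0.05)^(1/0.74) ≈ 9.2805.

k_gold ≈ 9.28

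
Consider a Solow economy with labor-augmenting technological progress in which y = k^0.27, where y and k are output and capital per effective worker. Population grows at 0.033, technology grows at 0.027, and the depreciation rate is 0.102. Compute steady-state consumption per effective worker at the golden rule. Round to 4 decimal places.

c_gold ≈ 0.8818

Break-even investment rate: n + g + δ = 0.033 + 0.027 + 0.102 = 0.162.
Setting f'(k) = n+g+δ gives 0.27·k^(0.27−1) = 0.162, hence k_gold = (0.27/0.162)^(1/0.73) ≈ 2.0133.
y_gold = 2.0133^0.27 ≈ 1.2080.
c_gold = y_gold − (n+g+δ)·k_gold = 1.2080 − 0.162·2.0133 ≈ 0.8818.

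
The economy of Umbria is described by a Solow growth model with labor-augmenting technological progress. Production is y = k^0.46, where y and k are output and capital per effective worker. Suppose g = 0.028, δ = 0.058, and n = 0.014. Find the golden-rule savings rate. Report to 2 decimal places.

n + g + δ = 0.014 + 0.028 + 0.058 = 0.1.
At the golden rule MPK = n+g+δ, and in any Cobb-Douglas steady state s = (n+g+δ)·k/y = MPK·k/y = capital's share 0.46.

s_gold = 0.46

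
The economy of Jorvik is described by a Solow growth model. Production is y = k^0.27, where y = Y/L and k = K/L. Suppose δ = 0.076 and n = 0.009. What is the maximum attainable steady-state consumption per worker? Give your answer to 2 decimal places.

c_gold ≈ 1.12

Capital per worker breaks even when investment replaces (n + δ)·k; here n + δ = 0.085.
At the golden rule the marginal product of capital equals n+δ: 0.27·k^(0.27−1) = 0.085. Solving, k_gold = (0.27/0.085)^(1/0.73) ≈ 4.8707.
y_gold = 4.8707^0.27 ≈ 1.5334.
c_gold = y_gold − (n+δ)·k_gold = 1.5334 − 0.085·4.8707 ≈ 1.1194.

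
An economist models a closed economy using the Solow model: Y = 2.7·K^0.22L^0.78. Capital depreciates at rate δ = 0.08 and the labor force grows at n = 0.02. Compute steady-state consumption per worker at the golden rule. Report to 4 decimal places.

c_gold ≈ 3.4810

The effective depreciation rate is n + δ = 0.02 + 0.08 = 0.1.
At the golden rule the marginal product of capital equals n+δ: 0.22·2.7·k^(0.22−1) = 0.1. Solving, k_gold = (0.22·2.7/0.1)^(1/0.78) ≈ 9.8182.
y_gold = 2.7·9.8182^0.22 ≈ 4.4628.
c_gold = y_gold − (n+δ)·k_gold = 4.4628 − 0.1·9.8182 ≈ 3.4810.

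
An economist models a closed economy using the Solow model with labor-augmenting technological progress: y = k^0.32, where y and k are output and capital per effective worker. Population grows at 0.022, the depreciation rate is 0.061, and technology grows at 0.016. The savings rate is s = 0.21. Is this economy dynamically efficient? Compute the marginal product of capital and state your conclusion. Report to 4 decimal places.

dynamically efficient; MPK ≈ 0.1509

Break-even investment rate: n + g + δ = 0.022 + 0.016 + 0.061 = 0.099.
Steady-state k*: s·k^0.32 = 0.099·k gives k* = (0.21/0.099)^(1/0.68) ≈ 3.0218.
MPK = 0.32·3.0218^(-0.68) ≈ 0.1509.
MPK > n+g+δ = 0.099, so the economy is dynamically efficient (under-saving).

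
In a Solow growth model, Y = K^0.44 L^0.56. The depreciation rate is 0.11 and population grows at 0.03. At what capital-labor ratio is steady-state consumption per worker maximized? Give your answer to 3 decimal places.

Break-even investment rate: n + δ = 0.03 + 0.11 = 0.14.
At the golden rule the marginal product of capital equals n+δ: 0.44·k^(0.44−1) = 0.14. Solving, k_gold = (0.44/0.14)^(1/0.56) ≈ 7.7282.

k_gold ≈ 7.728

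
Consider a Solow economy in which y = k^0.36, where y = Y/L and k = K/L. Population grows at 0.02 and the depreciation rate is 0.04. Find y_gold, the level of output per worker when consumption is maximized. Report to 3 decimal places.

Capital per worker breaks even when investment replaces (n + δ)·k; here n + δ = 0.06.
At the golden rule the marginal product of capital equals n+δ: 0.36·k^(0.36−1) = 0.06. Solving, k_gold = (0.36/0.06)^(1/0.64) ≈ 16.4385.
Output: y_gold = k_gold^0.36 = 16.4385^0.36 ≈ 2.7397.

y_gold ≈ 2.740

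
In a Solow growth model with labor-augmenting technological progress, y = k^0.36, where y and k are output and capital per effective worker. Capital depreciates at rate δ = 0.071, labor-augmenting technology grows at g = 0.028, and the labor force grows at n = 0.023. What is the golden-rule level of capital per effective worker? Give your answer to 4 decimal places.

k_gold ≈ 5.4236

n + g + δ = 0.023 + 0.028 + 0.071 = 0.122.
Maximizing c = f(k) − (n+g+δ)·k gives f'(k) = n+g+δ, i.e. 0.36·k^(0.36−1) = 0.122, so k_gold = (0.36/0.122)^(1/0.64) ≈ 5.4236.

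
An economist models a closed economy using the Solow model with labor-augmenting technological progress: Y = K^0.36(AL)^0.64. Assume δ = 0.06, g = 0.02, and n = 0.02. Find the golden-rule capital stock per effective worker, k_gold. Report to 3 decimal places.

k_gold ≈ 7.400

Capital per effective worker breaks even when investment replaces (n + g + δ)·k; here n + g + δ = 0.1.
Setting f'(k) = n+g+δ gives 0.36·k^(0.36−1) = 0.1, hence k_gold = (0.36/0.1)^(1/0.64) ≈ 7.3998.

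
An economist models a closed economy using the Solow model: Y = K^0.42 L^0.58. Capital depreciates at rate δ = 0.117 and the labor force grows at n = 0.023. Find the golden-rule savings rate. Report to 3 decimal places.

s_gold = 0.420

Break-even investment rate: n + δ = 0.023 + 0.117 = 0.14.
At the golden rule MPK = n+δ, and in any Cobb-Douglas steady state s = (n+δ)·k/y = MPK·k/y = capital's share 0.42.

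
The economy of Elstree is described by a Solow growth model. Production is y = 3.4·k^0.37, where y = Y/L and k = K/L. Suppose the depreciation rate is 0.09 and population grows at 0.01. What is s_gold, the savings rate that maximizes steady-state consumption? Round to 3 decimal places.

Break-even investment rate: n + δ = 0.01 + 0.09 = 0.1.
At the golden rule MPK = n+δ, and in any Cobb-Douglas steady state s = (n+δ)·k/y = MPK·k/y = capital's share 0.37.

s_gold = 0.370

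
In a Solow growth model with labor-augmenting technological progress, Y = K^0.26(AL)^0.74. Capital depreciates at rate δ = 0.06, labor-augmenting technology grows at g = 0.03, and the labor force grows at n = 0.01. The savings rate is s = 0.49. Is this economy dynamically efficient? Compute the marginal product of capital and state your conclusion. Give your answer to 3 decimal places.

dynamically inefficient; MPK ≈ 0.053

Break-even investment rate: n + g + δ = 0.01 + 0.03 + 0.06 = 0.1.
Steady-state k*: s·k^0.26 = 0.1·k gives k* = (0.49/0.1)^(1/0.74) ≈ 8.5644.
MPK = 0.26·8.5644^(-0.74) ≈ 0.0531.
MPK < n+g+δ = 0.1, so the economy is dynamically inefficient (over-saving).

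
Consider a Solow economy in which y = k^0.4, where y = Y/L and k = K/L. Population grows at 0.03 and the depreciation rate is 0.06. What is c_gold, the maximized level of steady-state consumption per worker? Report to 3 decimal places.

The effective depreciation rate is n + δ = 0.03 + 0.06 = 0.09.
At the golden rule the marginal product of capital equals n+δ: 0.4·k^(0.4−1) = 0.09. Solving, k_gold = (0.4/0.09)^(1/0.6) ≈ 12.0142.
y_gold = 12.0142^0.4 ≈ 2.7032.
c_gold = y_gold − (n+δ)·k_gold = 2.7032 − 0.09·12.0142 ≈ 1.6219.

c_gold ≈ 1.622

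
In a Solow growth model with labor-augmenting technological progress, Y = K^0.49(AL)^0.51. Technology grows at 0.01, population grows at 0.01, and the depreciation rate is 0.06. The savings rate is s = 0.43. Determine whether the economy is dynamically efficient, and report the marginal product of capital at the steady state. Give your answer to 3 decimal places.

Break-even investment rate: n + g + δ = 0.01 + 0.01 + 0.06 = 0.08.
Steady-state k*: s·k^0.49 = 0.08·k gives k* = (0.43/0.08)^(1/0.51) ≈ 27.0467.
MPK = 0.49·27.0467^(-0.51) ≈ 0.0912.
MPK > n+g+δ = 0.08, so the economy is dynamically efficient (under-saving).

dynamically efficient; MPK ≈ 0.091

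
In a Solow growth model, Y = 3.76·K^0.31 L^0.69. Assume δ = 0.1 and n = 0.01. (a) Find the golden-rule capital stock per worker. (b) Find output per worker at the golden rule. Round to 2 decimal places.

(a) k_gold ≈ 30.60; (b) y_gold ≈ 10.86

Capital per worker breaks even when investment replaces (n + δ)·k; here n + δ = 0.11.
Setting f'(k) = n+δ gives 0.31·3.76·k^(0.31−1) = 0.11, hence k_gold = (0.31·3.76/0.11)^(1/0.69) ≈ 30.6009.
y_gold = 3.76·30.6009^0.31 ≈ 10.8584.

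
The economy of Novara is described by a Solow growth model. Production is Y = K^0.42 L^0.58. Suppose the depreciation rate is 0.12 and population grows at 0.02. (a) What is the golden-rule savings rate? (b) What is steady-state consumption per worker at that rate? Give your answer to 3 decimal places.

Break-even investment rate: n + δ = 0.02 + 0.12 = 0.14.
For Cobb-Douglas, s_gold equals capital's share: s_gold = 0.42.
Setting f'(k) = n+δ gives 0.42·k^(0.42−1) = 0.14, hence k_gold = (0.42/0.14)^(1/0.58) ≈ 6.6470.
y_gold = 6.6470^0.42 ≈ 2.2157; c_gold = (1−0.42)·y_gold ≈ 1.2851.

(a) s_gold = 0.420; (b) c_gold ≈ 1.285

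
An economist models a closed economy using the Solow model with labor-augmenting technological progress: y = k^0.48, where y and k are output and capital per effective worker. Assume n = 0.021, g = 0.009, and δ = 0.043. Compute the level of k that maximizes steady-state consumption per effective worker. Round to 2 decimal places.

Capital per effective worker breaks even when investment replaces (n + g + δ)·k; here n + g + δ = 0.073.
Setting f'(k) = n+g+δ gives 0.48·k^(0.48−1) = 0.073, hence k_gold = (0.48/0.073)^(1/0.52) ≈ 37.4042.

k_gold ≈ 37.40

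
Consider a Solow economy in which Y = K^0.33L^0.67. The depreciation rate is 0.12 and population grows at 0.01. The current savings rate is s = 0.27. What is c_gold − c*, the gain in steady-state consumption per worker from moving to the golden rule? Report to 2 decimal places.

Δc ≈ 0.01

Break-even investment rate: n + δ = 0.01 + 0.12 = 0.13.
Current steady state (s = 0.27): k* = (0.27/0.13)^(1/0.67) ≈ 2.9769, y* = 2.9769^0.33 ≈ 1.4333, c* = (1−0.27)·1.4333 ≈ 1.0463.
Maximizing c = f(k) − (n+δ)·k gives f'(k) = n+δ, i.e. 0.33·k^(0.33−1) = 0.13, so k_gold = (0.33/0.13)^(1/0.67) ≈ 4.0164.
y_gold = 4.0164^0.33 ≈ 1.5822, c_gold = y_gold − 0.13·k_gold ≈ 1.0601.
Gain: Δc = 1.0601 − 1.0463 ≈ 0.0138.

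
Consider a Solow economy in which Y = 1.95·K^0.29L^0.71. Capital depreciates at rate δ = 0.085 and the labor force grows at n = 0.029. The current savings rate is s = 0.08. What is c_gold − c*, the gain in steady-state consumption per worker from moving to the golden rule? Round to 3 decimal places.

Δc ≈ 0.624

Break-even investment rate: n + δ = 0.029 + 0.085 = 0.114.
Current steady state (s = 0.08): k* = (0.08·1.95/0.114)^(1/0.71) ≈ 1.5555, y* = 1.95·1.5555^0.29 ≈ 2.2165, c* = (1−0.08)·2.2165 ≈ 2.0392.
Golden rule sets MPK = n+δ: 0.29·1.95·k^(0.29−1) = 0.114, so k_gold = (0.29·1.95/0.114)^(1/0.71) ≈ 9.5415.
y_gold = 1.95·9.5415^0.29 ≈ 3.7508, c_gold = y_gold − 0.114·k_gold ≈ 2.6631.
Gain: Δc = 2.6631 − 2.0392 ≈ 0.6239.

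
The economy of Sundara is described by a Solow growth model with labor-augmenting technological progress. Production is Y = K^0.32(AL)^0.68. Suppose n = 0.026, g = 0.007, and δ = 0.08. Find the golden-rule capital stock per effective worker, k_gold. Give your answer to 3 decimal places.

Capital per effective worker breaks even when investment replaces (n + g + δ)·k; here n + g + δ = 0.113.
Golden rule sets MPK = n+g+δ: 0.32·k^(0.32−1) = 0.113, so k_gold = (0.32/0.113)^(1/0.68) ≈ 4.6218.

k_gold ≈ 4.622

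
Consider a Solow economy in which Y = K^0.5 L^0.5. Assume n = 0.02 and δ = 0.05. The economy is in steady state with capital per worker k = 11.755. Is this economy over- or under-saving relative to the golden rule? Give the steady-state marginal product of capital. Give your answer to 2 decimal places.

Break-even investment rate: n + δ = 0.02 + 0.05 = 0.07.
MPK = 0.5·k^(0.5−1) = 0.5·11.755^(-0.5) ≈ 0.1458.
MPK > 0.07, so the economy is dynamically efficient (under-saving).

under-saving; MPK ≈ 0.15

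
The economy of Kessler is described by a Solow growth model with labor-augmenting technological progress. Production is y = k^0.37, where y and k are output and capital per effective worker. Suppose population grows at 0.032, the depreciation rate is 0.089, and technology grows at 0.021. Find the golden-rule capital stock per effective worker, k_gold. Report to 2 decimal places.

n + g + δ = 0.032 + 0.021 + 0.089 = 0.142.
Setting f'(k) = n+g+δ gives 0.37·k^(0.37−1) = 0.142, hence k_gold = (0.37/0.142)^(1/0.63) ≈ 4.5728.

k_gold ≈ 4.57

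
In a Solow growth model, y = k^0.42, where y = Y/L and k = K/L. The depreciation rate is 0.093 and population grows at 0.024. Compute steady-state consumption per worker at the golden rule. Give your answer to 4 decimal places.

The effective depreciation rate is n + δ = 0.024 + 0.093 = 0.117.
Golden rule sets MPK = n+δ: 0.42·k^(0.42−1) = 0.117, so k_gold = (0.42/0.117)^(1/0.58) ≈ 9.0574.
y_gold = 9.0574^0.42 ≈ 2.5231.
c_gold = y_gold − (n+δ)·k_gold = 2.5231 − 0.117·9.0574 ≈ 1.4634.

c_gold ≈ 1.4634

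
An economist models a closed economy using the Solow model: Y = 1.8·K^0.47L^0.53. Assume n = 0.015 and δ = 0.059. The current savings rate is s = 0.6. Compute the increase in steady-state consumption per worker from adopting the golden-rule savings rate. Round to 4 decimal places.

n + δ = 0.015 + 0.059 = 0.074.
Current steady state (s = 0.6): k* = (0.6·1.8/0.074)^(1/0.53) ≈ 157.2493, y* = 1.8·157.2493^0.47 ≈ 19.3941, c* = (1−0.6)·19.3941 ≈ 7.7576.
Maximizing c = f(k) − (n+δ)·k gives f'(k) = n+δ, i.e. 0.47·1.8·k^(0.47−1) = 0.074, so k_gold = (0.47·1.8/0.074)^(1/0.53) ≈ 99.1946.
y_gold = 1.8·99.1946^0.47 ≈ 15.6179, c_gold = y_gold − 0.074·k_gold ≈ 8.2775.
Gain: Δc = 8.2775 − 7.7576 ≈ 0.5198.

Δc ≈ 0.5198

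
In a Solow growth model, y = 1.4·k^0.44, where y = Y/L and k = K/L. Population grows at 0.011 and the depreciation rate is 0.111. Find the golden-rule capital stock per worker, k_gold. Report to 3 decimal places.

Capital per worker breaks even when investment replaces (n + δ)·k; here n + δ = 0.122.
At the golden rule the marginal product of capital equals n+δ: 0.44·1.4·k^(0.44−1) = 0.122. Solving, k_gold = (0.44·1.4/0.122)^(1/0.56) ≈ 18.0199.

k_gold ≈ 18.020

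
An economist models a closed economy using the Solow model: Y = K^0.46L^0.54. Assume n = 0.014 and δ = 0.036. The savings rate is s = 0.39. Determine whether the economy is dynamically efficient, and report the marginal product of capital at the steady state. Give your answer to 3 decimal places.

Capital per worker breaks even when investment replaces (n + δ)·k; here n + δ = 0.05.
Steady-state k*: s·k^0.46 = 0.05·k gives k* = (0.39/0.05)^(1/0.54) ≈ 44.8773.
MPK = 0.46·44.8773^(-0.54) ≈ 0.0590.
MPK > n+δ = 0.05, so the economy is dynamically efficient (under-saving).

dynamically efficient; MPK ≈ 0.059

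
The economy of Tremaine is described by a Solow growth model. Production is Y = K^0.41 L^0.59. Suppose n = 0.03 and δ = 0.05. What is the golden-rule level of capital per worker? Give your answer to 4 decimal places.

The effective depreciation rate is n + δ = 0.03 + 0.05 = 0.08.
Maximizing c = f(k) − (n+δ)·k gives f'(k) = n+δ, i.e. 0.41·k^(0.41−1) = 0.08, so k_gold = (0.41/0.08)^(1/0.59) ≈ 15.9541.

k_gold ≈ 15.9541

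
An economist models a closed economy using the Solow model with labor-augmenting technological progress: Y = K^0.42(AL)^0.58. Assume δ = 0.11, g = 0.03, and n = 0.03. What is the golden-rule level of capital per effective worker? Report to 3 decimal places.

Break-even investment rate: n + g + δ = 0.03 + 0.03 + 0.11 = 0.17.
At the golden rule the marginal product of capital equals n+g+δ: 0.42·k^(0.42−1) = 0.17. Solving, k_gold = (0.42/0.17)^(1/0.58) ≈ 4.7560.

k_gold ≈ 4.756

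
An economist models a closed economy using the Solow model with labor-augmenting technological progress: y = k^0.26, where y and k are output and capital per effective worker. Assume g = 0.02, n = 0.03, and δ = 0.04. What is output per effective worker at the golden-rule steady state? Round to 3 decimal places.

Break-even investment rate: n + g + δ = 0.03 + 0.02 + 0.04 = 0.09.
At the golden rule the marginal product of capital equals n+g+δ: 0.26·k^(0.26−1) = 0.09. Solving, k_gold = (0.26/0.09)^(1/0.74) ≈ 4.1938.
Output: y_gold = k_gold^0.26 = 4.1938^0.26 ≈ 1.4517.

y_gold ≈ 1.452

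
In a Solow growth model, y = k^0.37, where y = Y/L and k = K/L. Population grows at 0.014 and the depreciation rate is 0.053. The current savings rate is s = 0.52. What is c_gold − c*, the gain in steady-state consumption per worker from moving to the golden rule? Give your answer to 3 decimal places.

Δc ≈ 0.119

Break-even investment rate: n + δ = 0.014 + 0.053 = 0.067.
Current steady state (s = 0.52): k* = (0.52/0.067)^(1/0.63) ≈ 25.8574, y* = 25.8574^0.37 ≈ 3.3316, c* = (1−0.52)·3.3316 ≈ 1.5992.
Setting f'(k) = n+δ gives 0.37·k^(0.37−1) = 0.067, hence k_gold = (0.37/0.067)^(1/0.63) ≈ 15.0654.
y_gold = 15.0654^0.37 ≈ 2.7280, c_gold = y_gold − 0.067·k_gold ≈ 1.7187.
Gain: Δc = 1.7187 − 1.5992 ≈ 0.1195.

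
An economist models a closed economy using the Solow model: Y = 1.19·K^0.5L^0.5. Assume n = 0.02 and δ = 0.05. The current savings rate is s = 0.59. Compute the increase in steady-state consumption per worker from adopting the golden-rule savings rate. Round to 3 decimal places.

The effective depreciation rate is n + δ = 0.02 + 0.05 = 0.07.
Current steady state (s = 0.59): k* = (0.59·1.19/0.07)^(1/0.5) ≈ 100.6009, y* = 1.19·100.6009^0.5 ≈ 11.9357, c* = (1−0.59)·11.9357 ≈ 4.8936.
At the golden rule the marginal product of capital equals n+δ: 0.5·1.19·k^(0.5−1) = 0.07. Solving, k_gold = (0.5·1.19/0.07)^(1/0.5) ≈ 72.2500.
y_gold = 1.19·72.2500^0.5 ≈ 10.1150, c_gold = y_gold − 0.07·k_gold ≈ 5.0575.
Gain: Δc = 5.0575 − 4.8936 ≈ 0.1639.

Δc ≈ 0.164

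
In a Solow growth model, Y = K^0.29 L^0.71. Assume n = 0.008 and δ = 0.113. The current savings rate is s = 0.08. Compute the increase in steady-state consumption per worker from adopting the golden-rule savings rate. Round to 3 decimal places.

Capital per worker breaks even when investment replaces (n + δ)·k; here n + δ = 0.121.
Current steady state (s = 0.08): k* = (0.08/0.121)^(1/0.71) ≈ 0.5584, y* = 0.5584^0.29 ≈ 0.8445, c* = (1−0.08)·0.8445 ≈ 0.7769.
Setting f'(k) = n+δ gives 0.29·k^(0.29−1) = 0.121, hence k_gold = (0.29/0.121)^(1/0.71) ≈ 3.4250.
y_gold = 3.4250^0.29 ≈ 1.4291, c_gold = y_gold − 0.121·k_gold ≈ 1.0146.
Gain: Δc = 1.0146 − 0.7769 ≈ 0.2377.

Δc ≈ 0.238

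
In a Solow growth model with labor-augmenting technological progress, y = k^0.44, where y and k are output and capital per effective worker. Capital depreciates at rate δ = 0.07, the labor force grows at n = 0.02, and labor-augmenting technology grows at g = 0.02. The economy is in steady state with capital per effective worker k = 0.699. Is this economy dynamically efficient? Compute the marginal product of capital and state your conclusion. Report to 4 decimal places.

dynamically efficient; MPK ≈ 0.5377

Break-even investment rate: n + g + δ = 0.02 + 0.02 + 0.07 = 0.11.
MPK = 0.44·k^(0.44−1) = 0.44·0.699^(-0.56) ≈ 0.5377.
MPK > 0.11, so the economy is dynamically efficient (under-saving).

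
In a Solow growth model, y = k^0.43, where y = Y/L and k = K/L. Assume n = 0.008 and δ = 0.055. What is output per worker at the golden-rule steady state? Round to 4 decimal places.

Capital per worker breaks even when investment replaces (n + δ)·k; here n + δ = 0.063.
At the golden rule the marginal product of capital equals n+δ: 0.43·k^(0.43−1) = 0.063. Solving, k_gold = (0.43/0.063)^(1/0.57) ≈ 29.0658.
Output: y_gold = k_gold^0.43 = 29.0658^0.43 ≈ 4.2585.

y_gold ≈ 4.2585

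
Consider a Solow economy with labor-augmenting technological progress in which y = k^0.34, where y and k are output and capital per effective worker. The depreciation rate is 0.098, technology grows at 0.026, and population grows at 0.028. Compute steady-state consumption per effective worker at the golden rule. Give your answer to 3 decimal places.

c_gold ≈ 0.999

Capital per effective worker breaks even when investment replaces (n + g + δ)·k; here n + g + δ = 0.152.
Maximizing c = f(k) − (n+g+δ)·k gives f'(k) = n+g+δ, i.e. 0.34·k^(0.34−1) = 0.152, so k_gold = (0.34/0.152)^(1/0.66) ≈ 3.3865.
y_gold = 3.3865^0.34 ≈ 1.5140.
c_gold = y_gold − (n+g+δ)·k_gold = 1.5140 − 0.152·3.3865 ≈ 0.9992.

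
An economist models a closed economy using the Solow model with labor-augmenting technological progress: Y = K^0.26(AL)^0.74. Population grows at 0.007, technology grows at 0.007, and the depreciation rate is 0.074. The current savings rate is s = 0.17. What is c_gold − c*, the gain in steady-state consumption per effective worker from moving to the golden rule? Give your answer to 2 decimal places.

Δc ≈ 0.04

Break-even investment rate: n + g + δ = 0.007 + 0.007 + 0.074 = 0.088.
Current steady state (s = 0.17): k* = (0.17/0.088)^(1/0.74) ≈ 2.4347, y* = 2.4347^0.26 ≈ 1.2603, c* = (1−0.17)·1.2603 ≈ 1.0461.
At the golden rule the marginal product of capital equals n+g+δ: 0.26·k^(0.26−1) = 0.088. Solving, k_gold = (0.26/0.088)^(1/0.74) ≈ 4.3231.
y_gold = 4.3231^0.26 ≈ 1.4632, c_gold = y_gold − 0.088·k_gold ≈ 1.0828.
Gain: Δc = 1.0828 − 1.0461 ≈ 0.0367.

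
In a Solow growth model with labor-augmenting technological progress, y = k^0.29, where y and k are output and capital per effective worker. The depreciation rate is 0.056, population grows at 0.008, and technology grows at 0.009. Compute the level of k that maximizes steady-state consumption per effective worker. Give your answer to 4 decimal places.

n + g + δ = 0.008 + 0.009 + 0.056 = 0.073.
At the golden rule the marginal product of capital equals n+g+δ: 0.29·k^(0.29−1) = 0.073. Solving, k_gold = (0.29/0.073)^(1/0.71) ≈ 6.9786.

k_gold ≈ 6.9786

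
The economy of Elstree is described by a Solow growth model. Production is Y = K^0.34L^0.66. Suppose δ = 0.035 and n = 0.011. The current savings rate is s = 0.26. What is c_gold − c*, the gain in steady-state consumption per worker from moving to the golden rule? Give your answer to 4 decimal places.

Δc ≈ 0.0435

The effective depreciation rate is n + δ = 0.011 + 0.035 = 0.046.
Current steady state (s = 0.26): k* = (0.26/0.046)^(1/0.66) ≈ 13.7950, y* = 13.7950^0.34 ≈ 2.4406, c* = (1−0.26)·2.4406 ≈ 1.8061.
At the golden rule the marginal product of capital equals n+δ: 0.34·k^(0.34−1) = 0.046. Solving, k_gold = (0.34/0.046)^(1/0.66) ≈ 20.7131.
y_gold = 20.7131^0.34 ≈ 2.8024, c_gold = y_gold − 0.046·k_gold ≈ 1.8496.
Gain: Δc = 1.8496 − 1.8061 ≈ 0.0435.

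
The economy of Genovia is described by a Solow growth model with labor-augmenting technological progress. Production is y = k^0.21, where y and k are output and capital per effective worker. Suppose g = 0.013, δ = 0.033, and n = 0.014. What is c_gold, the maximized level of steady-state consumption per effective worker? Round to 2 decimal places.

c_gold ≈ 1.10

n + g + δ = 0.014 + 0.013 + 0.033 = 0.06.
Maximizing c = f(k) − (n+g+δ)·k gives f'(k) = n+g+δ, i.e. 0.21·k^(0.21−1) = 0.06, so k_gold = (0.21/0.06)^(1/0.79) ≈ 4.8831.
y_gold = 4.8831^0.21 ≈ 1.3952.
c_gold = y_gold − (n+g+δ)·k_gold = 1.3952 − 0.06·4.8831 ≈ 1.1022.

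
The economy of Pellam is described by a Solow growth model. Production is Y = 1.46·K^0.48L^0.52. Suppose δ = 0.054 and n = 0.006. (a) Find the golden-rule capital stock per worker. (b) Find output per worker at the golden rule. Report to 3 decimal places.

(a) k_gold ≈ 112.921; (b) y_gold ≈ 14.115

Capital per worker breaks even when investment replaces (n + δ)·k; here n + δ = 0.06.
Setting f'(k) = n+δ gives 0.48·1.46·k^(0.48−1) = 0.06, hence k_gold = (0.48·1.46/0.06)^(1/0.52) ≈ 112.9210.
y_gold = 1.46·112.9210^0.48 ≈ 14.1151.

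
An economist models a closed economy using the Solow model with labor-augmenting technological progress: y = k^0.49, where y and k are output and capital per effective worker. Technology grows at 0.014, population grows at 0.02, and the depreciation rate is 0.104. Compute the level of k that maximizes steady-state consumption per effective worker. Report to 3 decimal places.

n + g + δ = 0.02 + 0.014 + 0.104 = 0.138.
Golden rule sets MPK = n+g+δ: 0.49·k^(0.49−1) = 0.138, so k_gold = (0.49/0.138)^(1/0.51) ≈ 11.9965.

k_gold ≈ 11.996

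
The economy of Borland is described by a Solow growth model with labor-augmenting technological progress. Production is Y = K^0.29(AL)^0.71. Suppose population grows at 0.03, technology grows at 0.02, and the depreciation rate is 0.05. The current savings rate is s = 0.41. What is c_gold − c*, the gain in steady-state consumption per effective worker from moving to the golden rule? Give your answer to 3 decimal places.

Capital per effective worker breaks even when investment replaces (n + g + δ)·k; here n + g + δ = 0.1.
Current steady state (s = 0.41): k* = (0.41/0.1)^(1/0.71) ≈ 7.2958, y* = 7.2958^0.29 ≈ 1.7795, c* = (1−0.41)·1.7795 ≈ 1.0499.
Maximizing c = f(k) − (n+g+δ)·k gives f'(k) = n+g+δ, i.e. 0.29·k^(0.29−1) = 0.1, so k_gold = (0.29/0.1)^(1/0.71) ≈ 4.4799.
y_gold = 4.4799^0.29 ≈ 1.5448, c_gold = y_gold − 0.1·k_gold ≈ 1.0968.
Gain: Δc = 1.0968 − 1.0499 ≈ 0.0469.

Δc ≈ 0.047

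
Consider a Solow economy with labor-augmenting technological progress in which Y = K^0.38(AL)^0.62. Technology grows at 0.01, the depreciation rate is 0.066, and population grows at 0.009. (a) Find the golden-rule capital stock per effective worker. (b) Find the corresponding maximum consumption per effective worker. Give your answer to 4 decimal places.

(a) k_gold ≈ 11.1937; (b) c_gold ≈ 1.5524

n + g + δ = 0.009 + 0.01 + 0.066 = 0.085.
At the golden rule the marginal product of capital equals n+g+δ: 0.38·k^(0.38−1) = 0.085. Solving, k_gold = (0.38/0.085)^(1/0.62) ≈ 11.1937.
y_gold = 11.1937^0.38 ≈ 2.5039; c_gold = y_gold − 0.085·k_gold ≈ 1.5524.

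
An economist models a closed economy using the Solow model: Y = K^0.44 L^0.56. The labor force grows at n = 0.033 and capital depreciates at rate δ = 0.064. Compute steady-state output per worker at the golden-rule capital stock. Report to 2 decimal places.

y_gold ≈ 3.28

The effective depreciation rate is n + δ = 0.033 + 0.064 = 0.097.
At the golden rule the marginal product of capital equals n+δ: 0.44·k^(0.44−1) = 0.097. Solving, k_gold = (0.44/0.097)^(1/0.56) ≈ 14.8814.
Output: y_gold = k_gold^0.44 = 14.8814^0.44 ≈ 3.2807.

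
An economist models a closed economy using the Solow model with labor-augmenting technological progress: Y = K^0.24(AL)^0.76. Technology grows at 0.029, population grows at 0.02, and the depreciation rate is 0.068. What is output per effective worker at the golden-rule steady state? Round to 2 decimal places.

y_gold ≈ 1.25

The effective depreciation rate is n + g + δ = 0.02 + 0.029 + 0.068 = 0.117.
Maximizing c = f(k) − (n+g+δ)·k gives f'(k) = n+g+δ, i.e. 0.24·k^(0.24−1) = 0.117, so k_gold = (0.24/0.117)^(1/0.76) ≈ 2.5737.
Output: y_gold = k_gold^0.24 = 2.5737^0.24 ≈ 1.2547.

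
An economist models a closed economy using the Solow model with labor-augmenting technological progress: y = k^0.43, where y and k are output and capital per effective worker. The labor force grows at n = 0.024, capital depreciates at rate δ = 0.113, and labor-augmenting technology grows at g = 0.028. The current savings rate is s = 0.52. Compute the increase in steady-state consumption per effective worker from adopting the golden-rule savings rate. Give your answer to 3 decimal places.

Break-even investment rate: n + g + δ = 0.024 + 0.028 + 0.113 = 0.165.
Current steady state (s = 0.52): k* = (0.52/0.165)^(1/0.57) ≈ 7.4920, y* = 7.4920^0.43 ≈ 2.3773, c* = (1−0.52)·2.3773 ≈ 1.1411.
Golden rule sets MPK = n+g+δ: 0.43·k^(0.43−1) = 0.165, so k_gold = (0.43/0.165)^(1/0.57) ≈ 5.3678.
y_gold = 5.3678^0.43 ≈ 2.0597, c_gold = y_gold − 0.165·k_gold ≈ 1.1741.
Gain: Δc = 1.1741 − 1.1411 ≈ 0.0330.

Δc ≈ 0.033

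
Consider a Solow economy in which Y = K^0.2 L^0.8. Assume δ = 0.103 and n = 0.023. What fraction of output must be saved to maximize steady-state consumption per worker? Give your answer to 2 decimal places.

The effective depreciation rate is n + δ = 0.023 + 0.103 = 0.126.
At the golden rule MPK = n+δ, and in any Cobb-Douglas steady state s = (n+δ)·k/y = MPK·k/y = capital's share 0.2.

s_gold = 0.20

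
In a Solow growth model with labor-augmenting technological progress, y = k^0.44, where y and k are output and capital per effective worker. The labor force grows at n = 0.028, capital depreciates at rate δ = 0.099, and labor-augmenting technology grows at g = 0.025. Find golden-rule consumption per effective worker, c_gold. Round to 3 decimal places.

Capital per effective worker breaks even when investment replaces (n + g + δ)·k; here n + g + δ = 0.152.
Setting f'(k) = n+g+δ gives 0.44·k^(0.44−1) = 0.152, hence k_gold = (0.44/0.152)^(1/0.56) ≈ 6.6727.
y_gold = 6.6727^0.44 ≈ 2.3051.
c_gold = y_gold − (n+g+δ)·k_gold = 2.3051 − 0.152·6.6727 ≈ 1.2909.

c_gold ≈ 1.291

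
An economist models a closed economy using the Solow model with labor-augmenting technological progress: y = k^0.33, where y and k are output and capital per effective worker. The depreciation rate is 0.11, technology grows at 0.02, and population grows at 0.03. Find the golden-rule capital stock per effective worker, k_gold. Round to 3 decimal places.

k_gold ≈ 2.946

Capital per effective worker breaks even when investment replaces (n + g + δ)·k; here n + g + δ = 0.16.
Maximizing c = f(k) − (n+g+δ)·k gives f'(k) = n+g+δ, i.e. 0.33·k^(0.33−1) = 0.16, so k_gold = (0.33/0.16)^(1/0.67) ≈ 2.9461.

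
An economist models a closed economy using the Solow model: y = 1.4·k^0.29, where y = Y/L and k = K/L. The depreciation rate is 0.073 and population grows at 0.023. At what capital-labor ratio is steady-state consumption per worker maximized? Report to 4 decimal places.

Break-even investment rate: n + δ = 0.023 + 0.073 = 0.096.
At the golden rule the marginal product of capital equals n+δ: 0.29·1.4·k^(0.29−1) = 0.096. Solving, k_gold = (0.29·1.4/0.096)^(1/0.71) ≈ 7.6217.

k_gold ≈ 7.6217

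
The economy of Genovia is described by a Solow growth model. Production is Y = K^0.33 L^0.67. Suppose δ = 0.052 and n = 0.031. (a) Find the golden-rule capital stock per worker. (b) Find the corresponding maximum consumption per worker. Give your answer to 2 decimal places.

(a) k_gold ≈ 7.85; (b) c_gold ≈ 1.32

The effective depreciation rate is n + δ = 0.031 + 0.052 = 0.083.
At the golden rule the marginal product of capital equals n+δ: 0.33·k^(0.33−1) = 0.083. Solving, k_gold = (0.33/0.083)^(1/0.67) ≈ 7.8466.
y_gold = 7.8466^0.33 ≈ 1.9735; c_gold = y_gold − 0.083·k_gold ≈ 1.3223.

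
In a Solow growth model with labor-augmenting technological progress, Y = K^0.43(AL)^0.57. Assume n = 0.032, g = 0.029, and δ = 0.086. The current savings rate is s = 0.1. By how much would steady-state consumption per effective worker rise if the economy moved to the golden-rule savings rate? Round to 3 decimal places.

n + g + δ = 0.032 + 0.029 + 0.086 = 0.147.
Current steady state (s = 0.1): k* = (0.1/0.147)^(1/0.57) ≈ 0.5087, y* = 0.5087^0.43 ≈ 0.7478, c* = (1−0.1)·0.7478 ≈ 0.6730.
Golden rule sets MPK = n+g+δ: 0.43·k^(0.43−1) = 0.147, so k_gold = (0.43/0.147)^(1/0.57) ≈ 6.5737.
y_gold = 6.5737^0.43 ≈ 2.2473, c_gold = y_gold − 0.147·k_gold ≈ 1.2810.
Gain: Δc = 1.2810 − 0.6730 ≈ 0.6079.

Δc ≈ 0.608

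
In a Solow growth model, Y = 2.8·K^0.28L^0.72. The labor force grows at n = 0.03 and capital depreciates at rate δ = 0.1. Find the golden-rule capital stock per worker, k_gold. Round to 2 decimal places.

k_gold ≈ 12.13

n + δ = 0.03 + 0.1 = 0.13.
Maximizing c = f(k) − (n+δ)·k gives f'(k) = n+δ, i.e. 0.28·2.8·k^(0.28−1) = 0.13, so k_gold = (0.28·2.8/0.13)^(1/0.72) ≈ 12.1297.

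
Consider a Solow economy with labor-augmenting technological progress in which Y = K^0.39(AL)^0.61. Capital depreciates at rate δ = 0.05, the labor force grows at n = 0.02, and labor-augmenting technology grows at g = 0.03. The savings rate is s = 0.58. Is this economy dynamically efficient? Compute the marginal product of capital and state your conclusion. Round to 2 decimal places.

n + g + δ = 0.02 + 0.03 + 0.05 = 0.1.
Steady-state k*: s·k^0.39 = 0.1·k gives k* = (0.58/0.1)^(1/0.61) ≈ 17.8452.
MPK = 0.39·17.8452^(-0.61) ≈ 0.0672.
MPK < n+g+δ = 0.1, so the economy is dynamically inefficient (over-saving).

dynamically inefficient; MPK ≈ 0.07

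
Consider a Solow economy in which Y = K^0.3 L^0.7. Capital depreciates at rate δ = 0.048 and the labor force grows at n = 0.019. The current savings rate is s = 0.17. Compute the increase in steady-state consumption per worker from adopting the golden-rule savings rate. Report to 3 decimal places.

Δc ≈ 0.094

n + δ = 0.019 + 0.048 = 0.067.
Current steady state (s = 0.17): k* = (0.17/0.067)^(1/0.7) ≈ 3.7816, y* = 3.7816^0.3 ≈ 1.4904, c* = (1−0.17)·1.4904 ≈ 1.2370.
At the golden rule the marginal product of capital equals n+δ: 0.3·k^(0.3−1) = 0.067. Solving, k_gold = (0.3/0.067)^(1/0.7) ≈ 8.5127.
y_gold = 8.5127^0.3 ≈ 1.9012, c_gold = y_gold − 0.067·k_gold ≈ 1.3308.
Gain: Δc = 1.3308 − 1.2370 ≈ 0.0938.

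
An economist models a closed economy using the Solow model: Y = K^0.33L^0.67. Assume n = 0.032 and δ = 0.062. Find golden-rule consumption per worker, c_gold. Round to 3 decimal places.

c_gold ≈ 1.244

n + δ = 0.032 + 0.062 = 0.094.
Golden rule sets MPK = n+δ: 0.33·k^(0.33−1) = 0.094, so k_gold = (0.33/0.094)^(1/0.67) ≈ 6.5164.
y_gold = 6.5164^0.33 ≈ 1.8562.
c_gold = y_gold − (n+δ)·k_gold = 1.8562 − 0.094·6.5164 ≈ 1.2436.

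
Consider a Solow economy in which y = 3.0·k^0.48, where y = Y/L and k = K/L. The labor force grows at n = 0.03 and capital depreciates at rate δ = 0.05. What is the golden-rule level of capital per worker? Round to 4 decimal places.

Capital per worker breaks even when investment replaces (n + δ)·k; here n + δ = 0.08.
At the golden rule the marginal product of capital equals n+δ: 0.48·3.0·k^(0.48−1) = 0.08. Solving, k_gold = (0.48·3.0/0.08)^(1/0.52) ≈ 259.4093.

k_gold ≈ 259.4093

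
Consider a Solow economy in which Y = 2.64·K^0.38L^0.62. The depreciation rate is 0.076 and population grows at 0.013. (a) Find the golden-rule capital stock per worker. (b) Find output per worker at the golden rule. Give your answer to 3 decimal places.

Break-even investment rate: n + δ = 0.013 + 0.076 = 0.089.
Golden rule sets MPK = n+δ: 0.38·2.64·k^(0.38−1) = 0.089, so k_gold = (0.38·2.64/0.089)^(1/0.62) ≈ 49.7474.
y_gold = 2.64·49.7474^0.38 ≈ 11.6514.

(a) k_gold ≈ 49.747; (b) y_gold ≈ 11.651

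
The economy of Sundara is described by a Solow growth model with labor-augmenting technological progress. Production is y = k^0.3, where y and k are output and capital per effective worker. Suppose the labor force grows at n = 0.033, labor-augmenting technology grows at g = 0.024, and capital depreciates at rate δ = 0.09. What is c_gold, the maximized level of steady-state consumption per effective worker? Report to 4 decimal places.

The effective depreciation rate is n + g + δ = 0.033 + 0.024 + 0.09 = 0.147.
At the golden rule the marginal product of capital equals n+g+δ: 0.3·k^(0.3−1) = 0.147. Solving, k_gold = (0.3/0.147)^(1/0.7) ≈ 2.7706.
y_gold = 2.7706^0.3 ≈ 1.3576.
c_gold = y_gold − (n+g+δ)·k_gold = 1.3576 − 0.147·2.7706 ≈ 0.9503.

c_gold ≈ 0.9503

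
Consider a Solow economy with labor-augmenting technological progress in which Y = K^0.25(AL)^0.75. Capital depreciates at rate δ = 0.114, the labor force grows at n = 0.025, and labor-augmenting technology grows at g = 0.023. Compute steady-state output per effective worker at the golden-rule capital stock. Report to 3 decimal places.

n + g + δ = 0.025 + 0.023 + 0.114 = 0.162.
Setting f'(k) = n+g+δ gives 0.25·k^(0.25−1) = 0.162, hence k_gold = (0.25/0.162)^(1/0.75) ≈ 1.7833.
Output: y_gold = k_gold^0.25 = 1.7833^0.25 ≈ 1.1556.

y_gold ≈ 1.156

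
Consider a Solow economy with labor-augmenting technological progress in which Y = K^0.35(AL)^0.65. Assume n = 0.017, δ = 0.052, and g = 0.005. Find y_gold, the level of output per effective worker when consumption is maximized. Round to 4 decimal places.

y_gold ≈ 2.3087

The effective depreciation rate is n + g + δ = 0.017 + 0.005 + 0.052 = 0.074.
Golden rule sets MPK = n+g+δ: 0.35·k^(0.35−1) = 0.074, so k_gold = (0.35/0.074)^(1/0.65) ≈ 10.9197.
Output: y_gold = k_gold^0.35 = 10.9197^0.35 ≈ 2.3087.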